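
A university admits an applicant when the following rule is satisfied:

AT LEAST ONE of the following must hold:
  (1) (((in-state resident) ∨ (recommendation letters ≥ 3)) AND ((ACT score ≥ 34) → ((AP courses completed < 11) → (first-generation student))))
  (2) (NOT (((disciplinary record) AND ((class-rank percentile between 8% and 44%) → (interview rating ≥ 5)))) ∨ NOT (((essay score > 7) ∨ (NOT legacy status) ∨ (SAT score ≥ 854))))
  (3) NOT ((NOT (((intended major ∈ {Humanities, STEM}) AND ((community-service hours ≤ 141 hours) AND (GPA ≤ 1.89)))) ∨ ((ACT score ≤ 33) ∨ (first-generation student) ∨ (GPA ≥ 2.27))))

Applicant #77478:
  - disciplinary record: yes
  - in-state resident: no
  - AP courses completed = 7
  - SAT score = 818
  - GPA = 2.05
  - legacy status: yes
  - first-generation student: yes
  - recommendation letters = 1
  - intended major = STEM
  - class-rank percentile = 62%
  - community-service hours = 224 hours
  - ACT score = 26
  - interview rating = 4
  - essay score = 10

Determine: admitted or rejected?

Atomic conditions:
  in-state resident: no → false
  recommendation letters ≥ 3: 1 ≥ 3 is false
  ACT score ≥ 34: 26 ≥ 34 is false
  AP courses completed < 11: 7 < 11 is true
  first-generation student: yes → true
  disciplinary record: yes → true
  class-rank percentile between 8% and 44%: 62 in [8, 44] is false
  interview rating ≥ 5: 4 ≥ 5 is false
  essay score > 7: 10 > 7 is true
  NOT legacy status: yes → false
  SAT score ≥ 854: 818 ≥ 854 is false
  intended major ∈ {Humanities, STEM}: STEM is in the set → true
  community-service hours ≤ 141 hours: 224 ≤ 141 is false
  GPA ≤ 1.89: 2.05 ≤ 1.89 is false
  ACT score ≤ 33: 26 ≤ 33 is true
  GPA ≥ 2.27: 2.05 ≥ 2.27 is false
Combine:
[1.1] false OR false = false
[1.2.2] true → true = true
[1.2] false → true (antecedent false ⇒ implication holds) = true
[1] false AND true = false
[2.1.1.2] false → false (antecedent false ⇒ implication holds) = true
[2.1.1] true AND true = true
[2.1] NOT true = false
[2.2.1] true OR false OR false = true
[2.2] NOT true = false
[2] false OR false = false
[3.1.1.1.2] false AND false = false
[3.1.1.1] true AND false = false
[3.1.1] NOT false = true
[3.1.2] true OR true OR false = true
[3.1] true OR true = true
[3] NOT true = false
[root] false OR false OR false = false
Overall: false → rejected

Rejected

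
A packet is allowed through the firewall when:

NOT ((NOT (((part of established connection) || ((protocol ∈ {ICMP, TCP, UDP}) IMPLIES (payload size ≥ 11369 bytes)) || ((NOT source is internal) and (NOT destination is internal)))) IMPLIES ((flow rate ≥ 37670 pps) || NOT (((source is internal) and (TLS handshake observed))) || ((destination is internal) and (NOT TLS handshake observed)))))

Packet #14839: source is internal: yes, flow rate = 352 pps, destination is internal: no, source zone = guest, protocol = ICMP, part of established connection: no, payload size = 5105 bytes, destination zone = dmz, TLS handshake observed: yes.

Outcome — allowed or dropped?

Atomic conditions:
  part of established connection: no → false
  protocol ∈ {ICMP, TCP, UDP}: ICMP is in the set → true
  payload size ≥ 11369 bytes: 5105 ≥ 11369 is false
  NOT source is internal: yes → false
  NOT destination is internal: no → true
  flow rate ≥ 37670 pps: 352 ≥ 37670 is false
  source is internal: yes → true
  TLS handshake observed: yes → true
  destination is internal: no → false
  NOT TLS handshake observed: yes → false
Combine:
[1.1.1.2] true → false = false
[1.1.1.3] false AND true = false
[1.1.1] false OR false OR false = false
[1.1] NOT false = true
[1.2.2.1] true AND true = true
[1.2.2] NOT true = false
[1.2.3] false AND false = false
[1.2] false OR false OR false = false
[1] true → false = false
[root] NOT false = true
Overall: true → allowed

Allowed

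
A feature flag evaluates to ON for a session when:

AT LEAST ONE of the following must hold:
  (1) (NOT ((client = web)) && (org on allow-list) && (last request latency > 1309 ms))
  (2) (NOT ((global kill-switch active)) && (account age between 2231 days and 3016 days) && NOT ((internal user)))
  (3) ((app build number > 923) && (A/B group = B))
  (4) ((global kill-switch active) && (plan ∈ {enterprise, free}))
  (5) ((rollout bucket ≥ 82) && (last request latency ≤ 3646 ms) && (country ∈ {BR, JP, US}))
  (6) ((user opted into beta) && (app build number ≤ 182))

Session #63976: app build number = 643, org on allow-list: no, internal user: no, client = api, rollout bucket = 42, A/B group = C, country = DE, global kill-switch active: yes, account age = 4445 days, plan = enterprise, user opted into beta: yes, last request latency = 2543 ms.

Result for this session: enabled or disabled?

Enabled

Atomic conditions:
  client = web: api == web is false
  org on allow-list: no → false
  last request latency > 1309 ms: 2543 > 1309 is true
  global kill-switch active: yes → true
  account age between 2231 days and 3016 days: 4445 in [2231, 3016] is false
  internal user: no → false
  app build number > 923: 643 > 923 is false
  A/B group = B: C == B is false
  plan ∈ {enterprise, free}: enterprise is in the set → true
  rollout bucket ≥ 82: 42 ≥ 82 is false
  last request latency ≤ 3646 ms: 2543 ≤ 3646 is true
  country ∈ {BR, JP, US}: DE is not in the set → false
  user opted into beta: yes → true
  app build number ≤ 182: 643 ≤ 182 is false
Combine:
[1.1] NOT false = true
[1] true AND false AND true = false
[2.1] NOT true = false
[2.3] NOT false = true
[2] false AND false AND true = false
[3] false AND false = false
[4] true AND true = true
[5] false AND true AND false = false
[6] true AND false = false
[root] false OR false OR false OR true OR false OR false = true
Overall: true → enabled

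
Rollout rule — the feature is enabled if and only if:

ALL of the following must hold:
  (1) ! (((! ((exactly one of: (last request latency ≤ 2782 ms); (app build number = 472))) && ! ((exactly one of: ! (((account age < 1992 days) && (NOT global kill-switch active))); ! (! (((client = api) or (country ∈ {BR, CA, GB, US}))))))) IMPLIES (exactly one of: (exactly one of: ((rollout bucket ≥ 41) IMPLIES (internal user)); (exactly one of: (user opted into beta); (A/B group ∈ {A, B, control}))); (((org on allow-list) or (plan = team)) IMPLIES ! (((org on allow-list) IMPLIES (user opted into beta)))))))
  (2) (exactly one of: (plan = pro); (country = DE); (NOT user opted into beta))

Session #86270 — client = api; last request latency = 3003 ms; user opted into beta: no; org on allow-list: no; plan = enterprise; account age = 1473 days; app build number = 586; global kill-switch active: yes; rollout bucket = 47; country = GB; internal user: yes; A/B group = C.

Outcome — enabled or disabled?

Atomic conditions:
  last request latency ≤ 2782 ms: 3003 ≤ 2782 is false
  app build number = 472: 586 == 472 is false
  account age < 1992 days: 1473 < 1992 is true
  NOT global kill-switch active: yes → false
  client = api: api == api is true
  country ∈ {BR, CA, GB, US}: GB is in the set → true
  rollout bucket ≥ 41: 47 ≥ 41 is true
  internal user: yes → true
  user opted into beta: no → false
  A/B group ∈ {A, B, control}: C is not in the set → false
  org on allow-list: no → false
  plan = team: enterprise == team is false
  plan = pro: enterprise == pro is false
  country = DE: GB == DE is false
  NOT user opted into beta: no → true
Combine:
[1.1.1.1.1] exactly-one(false, false) = false
[1.1.1.1] NOT false = true
[1.1.1.2.1.1.1] true AND false = false
[1.1.1.2.1.1] NOT false = true
[1.1.1.2.1.2.1.1] true OR true = true
[1.1.1.2.1.2.1] NOT true = false
[1.1.1.2.1.2] NOT false = true
[1.1.1.2.1] exactly-one(true, true) = false
[1.1.1.2] NOT false = true
[1.1.1] true AND true = true
[1.1.2.1.1] true → true = true
[1.1.2.1.2] exactly-one(false, false) = false
[1.1.2.1] exactly-one(true, false) = true
[1.1.2.2.1] false OR false = false
[1.1.2.2.2.1] false → false (antecedent false ⇒ implication holds) = true
[1.1.2.2.2] NOT true = false
[1.1.2.2] false → false (antecedent false ⇒ implication holds) = true
[1.1.2] exactly-one(true, true) = false
[1.1] true → false = false
[1] NOT false = true
[2] exactly-one(false, false, true) = true
[root] true AND true = true
Overall: true → enabled

Enabled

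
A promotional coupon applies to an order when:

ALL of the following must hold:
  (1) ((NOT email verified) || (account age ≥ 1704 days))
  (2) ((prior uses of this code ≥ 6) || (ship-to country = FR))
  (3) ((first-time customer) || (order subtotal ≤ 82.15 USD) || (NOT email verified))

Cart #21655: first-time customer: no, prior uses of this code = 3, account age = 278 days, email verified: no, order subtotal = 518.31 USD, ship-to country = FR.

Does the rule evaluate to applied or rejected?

Atomic conditions:
  NOT email verified: no → true
  account age ≥ 1704 days: 278 ≥ 1704 is false
  prior uses of this code ≥ 6: 3 ≥ 6 is false
  ship-to country = FR: FR == FR is true
  first-time customer: no → false
  order subtotal ≤ 82.15 USD: 518.31 ≤ 82.15 is false
Combine:
[1] true OR false = true
[2] false OR true = true
[3] false OR false OR true = true
[root] true AND true AND true = true
Overall: true → applied

Applied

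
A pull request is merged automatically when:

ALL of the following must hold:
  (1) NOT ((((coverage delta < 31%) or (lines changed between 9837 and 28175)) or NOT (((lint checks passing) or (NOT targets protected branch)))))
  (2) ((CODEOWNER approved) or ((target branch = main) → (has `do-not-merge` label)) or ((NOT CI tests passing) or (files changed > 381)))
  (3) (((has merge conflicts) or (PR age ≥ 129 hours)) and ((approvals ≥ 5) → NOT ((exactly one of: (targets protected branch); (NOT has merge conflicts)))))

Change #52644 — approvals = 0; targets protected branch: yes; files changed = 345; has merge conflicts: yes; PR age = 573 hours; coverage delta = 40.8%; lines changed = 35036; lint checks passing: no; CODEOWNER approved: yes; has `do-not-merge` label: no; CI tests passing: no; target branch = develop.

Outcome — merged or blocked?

Blocked

Atomic conditions:
  coverage delta < 31%: 40.8 < 31 is false
  lines changed between 9837 and 28175: 35036 in [9837, 28175] is false
  lint checks passing: no → false
  NOT targets protected branch: yes → false
  CODEOWNER approved: yes → true
  target branch = main: develop == main is false
  has `do-not-merge` label: no → false
  NOT CI tests passing: no → true
  files changed > 381: 345 > 381 is false
  has merge conflicts: yes → true
  PR age ≥ 129 hours: 573 ≥ 129 is true
  approvals ≥ 5: 0 ≥ 5 is false
  targets protected branch: yes → true
  NOT has merge conflicts: yes → false
Combine:
[1.1.1] false OR false = false
[1.1.2.1] false OR false = false
[1.1.2] NOT false = true
[1.1] false OR true = true
[1] NOT true = false
[2.2] false → false (antecedent false ⇒ implication holds) = true
[2.3] true OR false = true
[2] true OR true OR true = true
[3.1] true OR true = true
[3.2.2.1] exactly-one(true, false) = true
[3.2.2] NOT true = false
[3.2] false → false (antecedent false ⇒ implication holds) = true
[3] true AND true = true
[root] false AND true AND true = false
Overall: false → blocked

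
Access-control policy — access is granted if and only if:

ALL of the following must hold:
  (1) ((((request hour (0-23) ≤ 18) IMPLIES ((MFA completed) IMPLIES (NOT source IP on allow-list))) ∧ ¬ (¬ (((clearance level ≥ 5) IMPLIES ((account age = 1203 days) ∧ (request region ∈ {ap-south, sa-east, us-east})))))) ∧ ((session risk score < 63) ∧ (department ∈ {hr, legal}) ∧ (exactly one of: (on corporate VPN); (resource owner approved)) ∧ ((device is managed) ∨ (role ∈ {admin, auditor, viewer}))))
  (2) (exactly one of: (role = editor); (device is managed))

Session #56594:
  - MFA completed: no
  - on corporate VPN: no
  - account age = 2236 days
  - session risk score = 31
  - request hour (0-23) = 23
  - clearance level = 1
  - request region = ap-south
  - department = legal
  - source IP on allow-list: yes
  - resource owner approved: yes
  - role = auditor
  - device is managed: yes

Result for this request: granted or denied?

Atomic conditions:
  request hour (0-23) ≤ 18: 23 ≤ 18 is false
  MFA completed: no → false
  NOT source IP on allow-list: yes → false
  clearance level ≥ 5: 1 ≥ 5 is false
  account age = 1203 days: 2236 == 1203 is false
  request region ∈ {ap-south, sa-east, us-east}: ap-south is in the set → true
  session risk score < 63: 31 < 63 is true
  department ∈ {hr, legal}: legal is in the set → true
  on corporate VPN: no → false
  resource owner approved: yes → true
  device is managed: yes → true
  role ∈ {admin, auditor, viewer}: auditor is in the set → true
  role = editor: auditor == editor is false
Combine:
[1.1.1.2] false → false (antecedent false ⇒ implication holds) = true
[1.1.1] false → true (antecedent false ⇒ implication holds) = true
[1.1.2.1.1.2] false AND true = false
[1.1.2.1.1] false → false (antecedent false ⇒ implication holds) = true
[1.1.2.1] NOT true = false
[1.1.2] NOT false = true
[1.1] true AND true = true
[1.2.3] exactly-one(false, true) = true
[1.2.4] true OR true = true
[1.2] true AND true AND true AND true = true
[1] true AND true = true
[2] exactly-one(false, true) = true
[root] true AND true = true
Overall: true → granted

Granted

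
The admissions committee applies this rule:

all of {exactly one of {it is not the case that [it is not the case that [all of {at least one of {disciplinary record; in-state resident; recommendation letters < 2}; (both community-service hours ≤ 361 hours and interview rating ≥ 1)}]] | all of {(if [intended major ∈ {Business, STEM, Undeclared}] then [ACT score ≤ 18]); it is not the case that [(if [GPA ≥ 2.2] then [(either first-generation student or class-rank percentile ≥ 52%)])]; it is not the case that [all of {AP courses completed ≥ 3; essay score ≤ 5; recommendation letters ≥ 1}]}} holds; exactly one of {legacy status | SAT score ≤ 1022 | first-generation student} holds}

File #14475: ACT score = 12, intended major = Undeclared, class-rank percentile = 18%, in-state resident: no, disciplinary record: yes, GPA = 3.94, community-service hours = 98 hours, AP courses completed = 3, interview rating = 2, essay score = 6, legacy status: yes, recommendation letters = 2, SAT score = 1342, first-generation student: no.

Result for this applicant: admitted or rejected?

Atomic conditions:
  disciplinary record: yes → true
  in-state resident: no → false
  recommendation letters < 2: 2 < 2 is false
  community-service hours ≤ 361 hours: 98 ≤ 361 is true
  interview rating ≥ 1: 2 ≥ 1 is true
  intended major ∈ {Business, STEM, Undeclared}: Undeclared is in the set → true
  ACT score ≤ 18: 12 ≤ 18 is true
  GPA ≥ 2.2: 3.94 ≥ 2.2 is true
  first-generation student: no → false
  class-rank percentile ≥ 52%: 18 ≥ 52 is false
  AP courses completed ≥ 3: 3 ≥ 3 is true
  essay score ≤ 5: 6 ≤ 5 is false
  recommendation letters ≥ 1: 2 ≥ 1 is true
  legacy status: yes → true
  SAT score ≤ 1022: 1342 ≤ 1022 is false
Combine:
[1.1.1.1.1] true OR false OR false = true
[1.1.1.1.2] true AND true = true
[1.1.1.1] true AND true = true
[1.1.1] NOT true = false
[1.1] NOT false = true
[1.2.1] true → true = true
[1.2.2.1.2] false OR false = false
[1.2.2.1] true → false = false
[1.2.2] NOT false = true
[1.2.3.1] true AND false AND true = false
[1.2.3] NOT false = true
[1.2] true AND true AND true = true
[1] exactly-one(true, true) = false
[2] exactly-one(true, false, false) = true
[root] false AND true = false
Overall: false → rejected

Rejected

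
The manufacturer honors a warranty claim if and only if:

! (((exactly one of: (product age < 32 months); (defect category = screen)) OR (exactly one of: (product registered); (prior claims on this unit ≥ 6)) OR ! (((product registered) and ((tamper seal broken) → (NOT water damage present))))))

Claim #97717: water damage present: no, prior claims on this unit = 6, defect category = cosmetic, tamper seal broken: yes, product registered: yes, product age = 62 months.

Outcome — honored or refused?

Atomic conditions:
  product age < 32 months: 62 < 32 is false
  defect category = screen: cosmetic == screen is false
  product registered: yes → true
  prior claims on this unit ≥ 6: 6 ≥ 6 is true
  tamper seal broken: yes → true
  NOT water damage present: no → true
Combine:
[1.1] exactly-one(false, false) = false
[1.2] exactly-one(true, true) = false
[1.3.1.2] true → true = true
[1.3.1] true AND true = true
[1.3] NOT true = false
[1] false OR false OR false = false
[root] NOT false = true
Overall: true → honored

Honored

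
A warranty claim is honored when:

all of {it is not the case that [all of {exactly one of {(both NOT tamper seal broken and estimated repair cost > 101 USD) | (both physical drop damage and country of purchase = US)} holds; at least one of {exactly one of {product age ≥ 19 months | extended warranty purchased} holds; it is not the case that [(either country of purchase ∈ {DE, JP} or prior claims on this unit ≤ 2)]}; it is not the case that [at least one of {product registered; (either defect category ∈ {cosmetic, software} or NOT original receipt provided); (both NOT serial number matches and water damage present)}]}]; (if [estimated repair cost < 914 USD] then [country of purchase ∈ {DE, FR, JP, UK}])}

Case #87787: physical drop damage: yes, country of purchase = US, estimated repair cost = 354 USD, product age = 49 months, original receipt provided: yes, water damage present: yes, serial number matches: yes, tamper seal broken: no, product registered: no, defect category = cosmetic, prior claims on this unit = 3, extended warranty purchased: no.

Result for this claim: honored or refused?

Refused

Atomic conditions:
  NOT tamper seal broken: no → true
  estimated repair cost > 101 USD: 354 > 101 is true
  physical drop damage: yes → true
  country of purchase = US: US == US is true
  product age ≥ 19 months: 49 ≥ 19 is true
  extended warranty purchased: no → false
  country of purchase ∈ {DE, JP}: US is not in the set → false
  prior claims on this unit ≤ 2: 3 ≤ 2 is false
  product registered: no → false
  defect category ∈ {cosmetic, software}: cosmetic is in the set → true
  NOT original receipt provided: yes → false
  NOT serial number matches: yes → false
  water damage present: yes → true
  estimated repair cost < 914 USD: 354 < 914 is true
  country of purchase ∈ {DE, FR, JP, UK}: US is not in the set → false
Combine:
[1.1.1.1] true AND true = true
[1.1.1.2] true AND true = true
[1.1.1] exactly-one(true, true) = false
[1.1.2.1] exactly-one(true, false) = true
[1.1.2.2.1] false OR false = false
[1.1.2.2] NOT false = true
[1.1.2] true OR true = true
[1.1.3.1.2] true OR false = true
[1.1.3.1.3] false AND true = false
[1.1.3.1] false OR true OR false = true
[1.1.3] NOT true = false
[1.1] false AND true AND false = false
[1] NOT false = true
[2] true → false = false
[root] true AND false = false
Overall: false → refused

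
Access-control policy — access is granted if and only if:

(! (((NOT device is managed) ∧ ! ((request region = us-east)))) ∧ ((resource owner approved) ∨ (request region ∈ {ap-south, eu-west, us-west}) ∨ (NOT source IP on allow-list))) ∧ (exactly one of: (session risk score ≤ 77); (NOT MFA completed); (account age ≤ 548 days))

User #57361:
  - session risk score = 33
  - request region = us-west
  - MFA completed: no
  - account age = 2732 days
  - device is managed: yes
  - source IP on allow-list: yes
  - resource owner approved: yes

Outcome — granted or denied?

Denied

Atomic conditions:
  NOT device is managed: yes → false
  request region = us-east: us-west == us-east is false
  resource owner approved: yes → true
  request region ∈ {ap-south, eu-west, us-west}: us-west is in the set → true
  NOT source IP on allow-list: yes → false
  session risk score ≤ 77: 33 ≤ 77 is true
  NOT MFA completed: no → true
  account age ≤ 548 days: 2732 ≤ 548 is false
Combine:
[1.1.1.2] NOT false = true
[1.1.1] false AND true = false
[1.1] NOT false = true
[1.2] true OR true OR false = true
[1] true AND true = true
[2] exactly-one(true, true, false) = false
[root] true AND false = false
Overall: false → denied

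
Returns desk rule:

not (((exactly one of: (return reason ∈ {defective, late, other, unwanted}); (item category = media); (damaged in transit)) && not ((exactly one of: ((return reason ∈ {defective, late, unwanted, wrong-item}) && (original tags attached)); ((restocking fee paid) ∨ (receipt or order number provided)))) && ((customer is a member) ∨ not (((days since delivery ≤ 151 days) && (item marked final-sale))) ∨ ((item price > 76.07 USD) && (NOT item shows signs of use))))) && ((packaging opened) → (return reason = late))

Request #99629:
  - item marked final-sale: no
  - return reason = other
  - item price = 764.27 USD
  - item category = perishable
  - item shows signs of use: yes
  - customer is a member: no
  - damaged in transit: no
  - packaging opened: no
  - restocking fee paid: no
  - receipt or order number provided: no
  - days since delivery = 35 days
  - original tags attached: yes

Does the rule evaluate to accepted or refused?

Atomic conditions:
  return reason ∈ {defective, late, other, unwanted}: other is in the set → true
  item category = media: perishable == media is false
  damaged in transit: no → false
  return reason ∈ {defective, late, unwanted, wrong-item}: other is not in the set → false
  original tags attached: yes → true
  restocking fee paid: no → false
  receipt or order number provided: no → false
  customer is a member: no → false
  days since delivery ≤ 151 days: 35 ≤ 151 is true
  item marked final-sale: no → false
  item price > 76.07 USD: 764.27 > 76.07 is true
  NOT item shows signs of use: yes → false
  packaging opened: no → false
  return reason = late: other == late is false
Combine:
[1.1.1] exactly-one(true, false, false) = true
[1.1.2.1.1] false AND true = false
[1.1.2.1.2] false OR false = false
[1.1.2.1] exactly-one(false, false) = false
[1.1.2] NOT false = true
[1.1.3.2.1] true AND false = false
[1.1.3.2] NOT false = true
[1.1.3.3] true AND false = false
[1.1.3] false OR true OR false = true
[1.1] true AND true AND true = true
[1] NOT true = false
[2] false → false (antecedent false ⇒ implication holds) = true
[root] false AND true = false
Overall: false → refused

Refused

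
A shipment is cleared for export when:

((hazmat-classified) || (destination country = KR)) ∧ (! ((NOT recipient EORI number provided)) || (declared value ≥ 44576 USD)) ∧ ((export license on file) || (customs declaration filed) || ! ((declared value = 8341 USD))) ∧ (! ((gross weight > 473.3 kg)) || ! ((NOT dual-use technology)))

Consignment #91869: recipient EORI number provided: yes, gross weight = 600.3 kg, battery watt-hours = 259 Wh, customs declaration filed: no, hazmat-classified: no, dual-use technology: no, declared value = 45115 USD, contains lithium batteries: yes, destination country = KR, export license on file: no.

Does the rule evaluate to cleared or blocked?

Atomic conditions:
  hazmat-classified: no → false
  destination country = KR: KR == KR is true
  NOT recipient EORI number provided: yes → false
  declared value ≥ 44576 USD: 45115 ≥ 44576 is true
  export license on file: no → false
  customs declaration filed: no → false
  declared value = 8341 USD: 45115 == 8341 is false
  gross weight > 473.3 kg: 600.3 > 473.3 is true
  NOT dual-use technology: no → true
Combine:
[1] false OR true = true
[2.1] NOT false = true
[2] true OR true = true
[3.3] NOT false = true
[3] false OR false OR true = true
[4.1] NOT true = false
[4.2] NOT true = false
[4] false OR false = false
[root] true AND true AND true AND false = false
Overall: false → blocked

Blocked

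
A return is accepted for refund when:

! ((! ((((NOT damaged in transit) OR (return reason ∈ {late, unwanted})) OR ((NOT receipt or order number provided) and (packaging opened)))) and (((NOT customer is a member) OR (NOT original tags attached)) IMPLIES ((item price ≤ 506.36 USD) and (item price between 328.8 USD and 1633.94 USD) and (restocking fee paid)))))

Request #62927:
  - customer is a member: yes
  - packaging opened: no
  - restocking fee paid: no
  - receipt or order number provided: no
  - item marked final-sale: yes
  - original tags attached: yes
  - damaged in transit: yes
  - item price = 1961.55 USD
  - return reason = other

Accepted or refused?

Atomic conditions:
  NOT damaged in transit: yes → false
  return reason ∈ {late, unwanted}: other is not in the set → false
  NOT receipt or order number provided: no → true
  packaging opened: no → false
  NOT customer is a member: yes → false
  NOT original tags attached: yes → false
  item price ≤ 506.36 USD: 1961.55 ≤ 506.36 is false
  item price between 328.8 USD and 1633.94 USD: 1961.55 in [328.8, 1633.94] is false
  restocking fee paid: no → false
Combine:
[1.1.1.1] false OR false = false
[1.1.1.2] true AND false = false
[1.1.1] false OR false = false
[1.1] NOT false = true
[1.2.1] false OR false = false
[1.2.2] false AND false AND false = false
[1.2] false → false (antecedent false ⇒ implication holds) = true
[1] true AND true = true
[root] NOT true = false
Overall: false → refused

Refused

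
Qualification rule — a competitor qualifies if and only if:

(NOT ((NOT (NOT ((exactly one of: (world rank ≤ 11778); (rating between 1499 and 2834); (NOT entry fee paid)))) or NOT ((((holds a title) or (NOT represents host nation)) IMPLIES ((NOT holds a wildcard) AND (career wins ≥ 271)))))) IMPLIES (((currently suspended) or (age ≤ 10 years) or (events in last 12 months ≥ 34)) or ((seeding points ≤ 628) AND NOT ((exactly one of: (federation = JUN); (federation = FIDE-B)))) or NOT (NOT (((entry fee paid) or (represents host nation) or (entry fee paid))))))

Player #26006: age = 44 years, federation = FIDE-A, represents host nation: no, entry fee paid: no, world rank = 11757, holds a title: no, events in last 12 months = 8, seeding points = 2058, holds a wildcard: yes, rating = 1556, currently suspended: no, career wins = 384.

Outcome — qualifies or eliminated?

Qualifies

Atomic conditions:
  world rank ≤ 11778: 11757 ≤ 11778 is true
  rating between 1499 and 2834: 1556 in [1499, 2834] is true
  NOT entry fee paid: no → true
  holds a title: no → false
  NOT represents host nation: no → true
  NOT holds a wildcard: yes → false
  career wins ≥ 271: 384 ≥ 271 is true
  currently suspended: no → false
  age ≤ 10 years: 44 ≤ 10 is false
  events in last 12 months ≥ 34: 8 ≥ 34 is false
  seeding points ≤ 628: 2058 ≤ 628 is false
  federation = JUN: FIDE-A == JUN is false
  federation = FIDE-B: FIDE-A == FIDE-B is false
  entry fee paid: no → false
  represents host nation: no → false
Combine:
[1.1.1.1.1] exactly-one(true, true, true) = false
[1.1.1.1] NOT false = true
[1.1.1] NOT true = false
[1.1.2.1.1] false OR true = true
[1.1.2.1.2] false AND true = false
[1.1.2.1] true → false = false
[1.1.2] NOT false = true
[1.1] false OR true = true
[1] NOT true = false
[2.1] false OR false OR false = false
[2.2.2.1] exactly-one(false, false) = false
[2.2.2] NOT false = true
[2.2] false AND true = false
[2.3.1.1] false OR false OR false = false
[2.3.1] NOT false = true
[2.3] NOT true = false
[2] false OR false OR false = false
[root] false → false (antecedent false ⇒ implication holds) = true
Overall: true → qualifies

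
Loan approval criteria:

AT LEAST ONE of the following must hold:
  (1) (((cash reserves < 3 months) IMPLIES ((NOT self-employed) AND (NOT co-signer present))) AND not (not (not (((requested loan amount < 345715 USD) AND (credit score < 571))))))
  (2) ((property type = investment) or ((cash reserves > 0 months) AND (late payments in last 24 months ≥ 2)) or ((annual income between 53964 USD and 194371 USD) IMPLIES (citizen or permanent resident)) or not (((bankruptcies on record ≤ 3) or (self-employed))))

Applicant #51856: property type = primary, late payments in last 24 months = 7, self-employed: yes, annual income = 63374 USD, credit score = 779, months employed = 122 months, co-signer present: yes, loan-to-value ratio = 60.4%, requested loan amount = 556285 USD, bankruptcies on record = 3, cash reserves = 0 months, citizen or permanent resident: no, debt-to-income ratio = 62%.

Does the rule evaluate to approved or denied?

Atomic conditions:
  cash reserves < 3 months: 0 < 3 is true
  NOT self-employed: yes → false
  NOT co-signer present: yes → false
  requested loan amount < 345715 USD: 556285 < 345715 is false
  credit score < 571: 779 < 571 is false
  property type = investment: primary == investment is false
  cash reserves > 0 months: 0 > 0 is false
  late payments in last 24 months ≥ 2: 7 ≥ 2 is true
  annual income between 53964 USD and 194371 USD: 63374 in [53964, 194371] is true
  citizen or permanent resident: no → false
  bankruptcies on record ≤ 3: 3 ≤ 3 is true
  self-employed: yes → true
Combine:
[1.1.2] false AND false = false
[1.1] true → false = false
[1.2.1.1.1] false AND false = false
[1.2.1.1] NOT false = true
[1.2.1] NOT true = false
[1.2] NOT false = true
[1] false AND true = false
[2.2] false AND true = false
[2.3] true → false = false
[2.4.1] true OR true = true
[2.4] NOT true = false
[2] false OR false OR false OR false = false
[root] false OR false = false
Overall: false → denied

Denied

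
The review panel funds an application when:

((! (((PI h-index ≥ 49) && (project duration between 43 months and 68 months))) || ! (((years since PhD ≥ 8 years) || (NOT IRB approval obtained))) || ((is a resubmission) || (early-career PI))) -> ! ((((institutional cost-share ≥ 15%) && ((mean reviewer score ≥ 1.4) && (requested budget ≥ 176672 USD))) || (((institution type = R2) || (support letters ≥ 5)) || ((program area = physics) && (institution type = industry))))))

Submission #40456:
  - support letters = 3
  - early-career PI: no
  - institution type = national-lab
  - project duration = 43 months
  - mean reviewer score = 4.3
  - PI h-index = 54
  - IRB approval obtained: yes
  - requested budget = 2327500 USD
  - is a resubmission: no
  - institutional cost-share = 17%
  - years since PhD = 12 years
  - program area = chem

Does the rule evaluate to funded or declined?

Funded

Atomic conditions:
  PI h-index ≥ 49: 54 ≥ 49 is true
  project duration between 43 months and 68 months: 43 in [43, 68] is true
  years since PhD ≥ 8 years: 12 ≥ 8 is true
  NOT IRB approval obtained: yes → false
  is a resubmission: no → false
  early-career PI: no → false
  institutional cost-share ≥ 15%: 17 ≥ 15 is true
  mean reviewer score ≥ 1.4: 4.3 ≥ 1.4 is true
  requested budget ≥ 176672 USD: 2327500 ≥ 176672 is true
  institution type = R2: national-lab == R2 is false
  support letters ≥ 5: 3 ≥ 5 is false
  program area = physics: chem == physics is false
  institution type = industry: national-lab == industry is false
Combine:
[1.1.1] true AND true = true
[1.1] NOT true = false
[1.2.1] true OR false = true
[1.2] NOT true = false
[1.3] false OR false = false
[1] false OR false OR false = false
[2.1.1.2] true AND true = true
[2.1.1] true AND true = true
[2.1.2.1] false OR false = false
[2.1.2.2] false AND false = false
[2.1.2] false OR false = false
[2.1] true OR false = true
[2] NOT true = false
[root] false → false (antecedent false ⇒ implication holds) = true
Overall: true → funded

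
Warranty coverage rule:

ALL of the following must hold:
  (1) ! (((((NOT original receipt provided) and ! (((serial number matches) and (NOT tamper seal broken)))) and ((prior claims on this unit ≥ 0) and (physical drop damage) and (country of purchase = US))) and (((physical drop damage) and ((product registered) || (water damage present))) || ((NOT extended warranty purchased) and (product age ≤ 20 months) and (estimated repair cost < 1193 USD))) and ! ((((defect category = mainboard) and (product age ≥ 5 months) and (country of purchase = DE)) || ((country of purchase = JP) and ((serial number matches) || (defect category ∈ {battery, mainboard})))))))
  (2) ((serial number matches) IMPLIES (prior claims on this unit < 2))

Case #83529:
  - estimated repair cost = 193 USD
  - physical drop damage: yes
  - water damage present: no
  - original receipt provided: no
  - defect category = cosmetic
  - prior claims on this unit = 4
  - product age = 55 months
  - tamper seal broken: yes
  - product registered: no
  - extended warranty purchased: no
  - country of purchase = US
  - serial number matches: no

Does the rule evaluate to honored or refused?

Honored

Atomic conditions:
  NOT original receipt provided: no → true
  serial number matches: no → false
  NOT tamper seal broken: yes → false
  prior claims on this unit ≥ 0: 4 ≥ 0 is true
  physical drop damage: yes → true
  country of purchase = US: US == US is true
  product registered: no → false
  water damage present: no → false
  NOT extended warranty purchased: no → true
  product age ≤ 20 months: 55 ≤ 20 is false
  estimated repair cost < 1193 USD: 193 < 1193 is true
  defect category = mainboard: cosmetic == mainboard is false
  product age ≥ 5 months: 55 ≥ 5 is true
  country of purchase = DE: US == DE is false
  country of purchase = JP: US == JP is false
  defect category ∈ {battery, mainboard}: cosmetic is not in the set → false
  prior claims on this unit < 2: 4 < 2 is false
Combine:
[1.1.1.1.2.1] false AND false = false
[1.1.1.1.2] NOT false = true
[1.1.1.1] true AND true = true
[1.1.1.2] true AND true AND true = true
[1.1.1] true AND true = true
[1.1.2.1.2] false OR false = false
[1.1.2.1] true AND false = false
[1.1.2.2] true AND false AND true = false
[1.1.2] false OR false = false
[1.1.3.1.1] false AND true AND false = false
[1.1.3.1.2.2] false OR false = false
[1.1.3.1.2] false AND false = false
[1.1.3.1] false OR false = false
[1.1.3] NOT false = true
[1.1] true AND false AND true = false
[1] NOT false = true
[2] false → false (antecedent false ⇒ implication holds) = true
[root] true AND true = true
Overall: true → honored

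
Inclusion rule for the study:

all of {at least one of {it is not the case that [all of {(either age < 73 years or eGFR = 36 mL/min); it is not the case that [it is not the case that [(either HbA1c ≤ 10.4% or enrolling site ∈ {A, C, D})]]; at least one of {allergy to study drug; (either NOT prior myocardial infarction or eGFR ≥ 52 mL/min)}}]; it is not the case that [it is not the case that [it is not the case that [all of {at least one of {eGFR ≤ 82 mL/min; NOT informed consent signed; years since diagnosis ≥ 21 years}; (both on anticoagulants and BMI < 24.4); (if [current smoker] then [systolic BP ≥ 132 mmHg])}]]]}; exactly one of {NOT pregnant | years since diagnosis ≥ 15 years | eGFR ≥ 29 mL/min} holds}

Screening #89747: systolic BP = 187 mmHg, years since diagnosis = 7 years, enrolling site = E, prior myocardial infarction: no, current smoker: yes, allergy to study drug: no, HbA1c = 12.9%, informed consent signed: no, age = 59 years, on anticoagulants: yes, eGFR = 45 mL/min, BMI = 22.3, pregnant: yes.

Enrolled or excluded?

Enrolled

Atomic conditions:
  age < 73 years: 59 < 73 is true
  eGFR = 36 mL/min: 45 == 36 is false
  HbA1c ≤ 10.4%: 12.9 ≤ 10.4 is false
  enrolling site ∈ {A, C, D}: E is not in the set → false
  allergy to study drug: no → false
  NOT prior myocardial infarction: no → true
  eGFR ≥ 52 mL/min: 45 ≥ 52 is false
  eGFR ≤ 82 mL/min: 45 ≤ 82 is true
  NOT informed consent signed: no → true
  years since diagnosis ≥ 21 years: 7 ≥ 21 is false
  on anticoagulants: yes → true
  BMI < 24.4: 22.3 < 24.4 is true
  current smoker: yes → true
  systolic BP ≥ 132 mmHg: 187 ≥ 132 is true
  NOT pregnant: yes → false
  years since diagnosis ≥ 15 years: 7 ≥ 15 is false
  eGFR ≥ 29 mL/min: 45 ≥ 29 is true
Combine:
[1.1.1.1] true OR false = true
[1.1.1.2.1.1] false OR false = false
[1.1.1.2.1] NOT false = true
[1.1.1.2] NOT true = false
[1.1.1.3.2] true OR false = true
[1.1.1.3] false OR true = true
[1.1.1] true AND false AND true = false
[1.1] NOT false = true
[1.2.1.1.1.1] true OR true OR false = true
[1.2.1.1.1.2] true AND true = true
[1.2.1.1.1.3] true → true = true
[1.2.1.1.1] true AND true AND true = true
[1.2.1.1] NOT true = false
[1.2.1] NOT false = true
[1.2] NOT true = false
[1] true OR false = true
[2] exactly-one(false, false, true) = true
[root] true AND true = true
Overall: true → enrolled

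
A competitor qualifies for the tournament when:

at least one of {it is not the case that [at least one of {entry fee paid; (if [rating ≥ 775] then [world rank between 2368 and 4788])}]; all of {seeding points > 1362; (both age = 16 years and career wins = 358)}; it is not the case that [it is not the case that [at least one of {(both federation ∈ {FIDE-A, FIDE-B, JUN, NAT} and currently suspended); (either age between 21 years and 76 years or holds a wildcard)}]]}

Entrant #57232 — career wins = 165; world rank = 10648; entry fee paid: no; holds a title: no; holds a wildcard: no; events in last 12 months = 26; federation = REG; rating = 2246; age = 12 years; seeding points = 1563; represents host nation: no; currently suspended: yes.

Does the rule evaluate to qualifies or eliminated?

Qualifies

Atomic conditions:
  entry fee paid: no → false
  rating ≥ 775: 2246 ≥ 775 is true
  world rank between 2368 and 4788: 10648 in [2368, 4788] is false
  seeding points > 1362: 1563 > 1362 is true
  age = 16 years: 12 == 16 is false
  career wins = 358: 165 == 358 is false
  federation ∈ {FIDE-A, FIDE-B, JUN, NAT}: REG is not in the set → false
  currently suspended: yes → true
  age between 21 years and 76 years: 12 in [21, 76] is false
  holds a wildcard: no → false
Combine:
[1.1.2] true → false = false
[1.1] false OR false = false
[1] NOT false = true
[2.2] false AND false = false
[2] true AND false = false
[3.1.1.1] false AND true = false
[3.1.1.2] false OR false = false
[3.1.1] false OR false = false
[3.1] NOT false = true
[3] NOT true = false
[root] true OR false OR false = true
Overall: true → qualifies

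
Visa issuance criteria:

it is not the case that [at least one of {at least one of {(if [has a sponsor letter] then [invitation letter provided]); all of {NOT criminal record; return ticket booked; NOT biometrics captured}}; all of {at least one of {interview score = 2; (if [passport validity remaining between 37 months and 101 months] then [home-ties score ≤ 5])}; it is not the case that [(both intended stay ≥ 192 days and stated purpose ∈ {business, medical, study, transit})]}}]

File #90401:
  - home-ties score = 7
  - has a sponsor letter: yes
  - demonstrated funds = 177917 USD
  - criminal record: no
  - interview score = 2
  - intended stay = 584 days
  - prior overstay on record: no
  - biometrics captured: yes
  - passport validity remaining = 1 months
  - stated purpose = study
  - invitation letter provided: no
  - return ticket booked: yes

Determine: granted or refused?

Atomic conditions:
  has a sponsor letter: yes → true
  invitation letter provided: no → false
  NOT criminal record: no → true
  return ticket booked: yes → true
  NOT biometrics captured: yes → false
  interview score = 2: 2 == 2 is true
  passport validity remaining between 37 months and 101 months: 1 in [37, 101] is false
  home-ties score ≤ 5: 7 ≤ 5 is false
  intended stay ≥ 192 days: 584 ≥ 192 is true
  stated purpose ∈ {business, medical, study, transit}: study is in the set → true
Combine:
[1.1.1] true → false = false
[1.1.2] true AND true AND false = false
[1.1] false OR false = false
[1.2.1.2] false → false (antecedent false ⇒ implication holds) = true
[1.2.1] true OR true = true
[1.2.2.1] true AND true = true
[1.2.2] NOT true = false
[1.2] true AND false = false
[1] false OR false = false
[root] NOT false = true
Overall: true → granted

Granted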